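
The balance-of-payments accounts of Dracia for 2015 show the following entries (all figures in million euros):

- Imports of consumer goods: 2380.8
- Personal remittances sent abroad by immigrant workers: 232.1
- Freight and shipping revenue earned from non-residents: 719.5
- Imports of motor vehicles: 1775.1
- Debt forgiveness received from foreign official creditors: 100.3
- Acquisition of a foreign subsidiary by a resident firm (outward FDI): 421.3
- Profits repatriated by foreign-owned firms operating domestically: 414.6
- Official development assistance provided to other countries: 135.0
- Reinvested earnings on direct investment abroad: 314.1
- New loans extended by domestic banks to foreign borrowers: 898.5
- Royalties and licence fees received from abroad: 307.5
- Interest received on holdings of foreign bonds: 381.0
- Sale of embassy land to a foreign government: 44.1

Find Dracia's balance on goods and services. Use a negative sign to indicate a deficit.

-3128.9

Goods: -2380.8 - 1775.1 = -4155.9
Services: 719.5 + 307.5 = 1027.0
Trade balance = -4155.9 + 1027.0 = -3128.9
(Excluded from the trade balance — secondary income: personal remittances sent abroad by immigrant workers 232.1, official development assistance provided to other countries 135.0; capital account: debt forgiveness received from foreign official creditors 100.3, sale of embassy land to a foreign government 44.1; financial account: acquisition of a foreign subsidiary by a resident firm (outward FDI) 421.3, new loans extended by domestic banks to foreign borrowers 898.5; primary income: profits repatriated by foreign-owned firms operating domestically 414.6, reinvested earnings on direct investment abroad 314.1, interest received on holdings of foreign bonds 381.0.)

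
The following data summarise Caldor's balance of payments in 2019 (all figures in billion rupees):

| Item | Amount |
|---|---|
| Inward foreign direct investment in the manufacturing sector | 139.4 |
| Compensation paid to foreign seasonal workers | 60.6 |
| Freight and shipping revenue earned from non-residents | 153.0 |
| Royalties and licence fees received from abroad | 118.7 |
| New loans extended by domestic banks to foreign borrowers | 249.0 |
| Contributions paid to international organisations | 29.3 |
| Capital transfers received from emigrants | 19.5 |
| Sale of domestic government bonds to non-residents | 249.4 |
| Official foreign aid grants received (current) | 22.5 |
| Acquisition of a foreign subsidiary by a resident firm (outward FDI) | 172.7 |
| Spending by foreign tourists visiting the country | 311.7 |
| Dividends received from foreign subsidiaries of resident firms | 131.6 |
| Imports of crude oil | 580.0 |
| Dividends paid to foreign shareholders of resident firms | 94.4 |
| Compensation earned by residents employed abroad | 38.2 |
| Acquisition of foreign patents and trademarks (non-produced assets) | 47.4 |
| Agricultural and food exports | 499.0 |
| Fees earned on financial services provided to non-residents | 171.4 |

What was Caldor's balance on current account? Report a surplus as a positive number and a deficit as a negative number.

681.8

Goods: 499.0 - 580.0 = -81.0
Services: 118.7 + 311.7 + 171.4 + 153.0 = 754.8
Primary income: -60.6 - 94.4 + 38.2 + 131.6 = 14.8
Secondary income: -29.3 + 22.5 = -6.8
Current account = (-81.0) + 754.8 + 14.8 + (-6.8) = 681.8
(Excluded from the current account — financial account: inward foreign direct investment in the manufacturing sector 139.4, new loans extended by domestic banks to foreign borrowers 249.0, sale of domestic government bonds to non-residents 249.4, acquisition of a foreign subsidiary by a resident firm (outward FDI) 172.7; capital account: capital transfers received from emigrants 19.5, acquisition of foreign patents and trademarks (non-produced assets) 47.4.)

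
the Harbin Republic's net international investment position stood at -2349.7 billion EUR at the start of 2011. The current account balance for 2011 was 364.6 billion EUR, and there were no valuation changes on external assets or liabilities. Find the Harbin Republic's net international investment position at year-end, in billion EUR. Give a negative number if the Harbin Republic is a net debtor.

-1985.1

With no valuation effects, change in NIIP = current account = 364.6
End-of-year NIIP = -2349.7 + 364.6 = -1985.1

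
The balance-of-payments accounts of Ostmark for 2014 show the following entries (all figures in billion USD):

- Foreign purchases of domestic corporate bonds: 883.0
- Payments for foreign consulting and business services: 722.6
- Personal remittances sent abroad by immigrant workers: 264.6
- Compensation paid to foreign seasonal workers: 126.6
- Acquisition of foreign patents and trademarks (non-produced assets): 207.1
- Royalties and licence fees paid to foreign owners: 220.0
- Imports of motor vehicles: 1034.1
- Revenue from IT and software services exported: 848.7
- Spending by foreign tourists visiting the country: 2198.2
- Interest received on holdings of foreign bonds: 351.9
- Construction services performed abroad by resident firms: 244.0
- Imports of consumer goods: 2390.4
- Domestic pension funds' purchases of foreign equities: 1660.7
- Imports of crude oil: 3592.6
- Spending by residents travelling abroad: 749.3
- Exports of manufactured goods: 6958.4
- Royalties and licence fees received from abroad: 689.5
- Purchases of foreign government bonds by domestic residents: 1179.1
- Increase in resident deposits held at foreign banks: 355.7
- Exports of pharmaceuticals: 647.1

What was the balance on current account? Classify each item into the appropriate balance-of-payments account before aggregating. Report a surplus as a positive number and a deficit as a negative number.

Goods: -2390.4 + 647.1 - 3592.6 - 1034.1 + 6958.4 = 588.4
Services: -220.0 + 848.7 + 244.0 + 689.5 - 749.3 - 722.6 + 2198.2 = 2288.5
Primary income: 351.9 - 126.6 = 225.3
Secondary income: -264.6
Current account = 588.4 + 2288.5 + 225.3 + (-264.6) = 2837.6
(Excluded from the current account — financial account: foreign purchases of domestic corporate bonds 883.0, domestic pension funds' purchases of foreign equities 1660.7, purchases of foreign government bonds by domestic residents 1179.1, increase in resident deposits held at foreign banks 355.7; capital account: acquisition of foreign patents and trademarks (non-produced assets) 207.1.)

2837.6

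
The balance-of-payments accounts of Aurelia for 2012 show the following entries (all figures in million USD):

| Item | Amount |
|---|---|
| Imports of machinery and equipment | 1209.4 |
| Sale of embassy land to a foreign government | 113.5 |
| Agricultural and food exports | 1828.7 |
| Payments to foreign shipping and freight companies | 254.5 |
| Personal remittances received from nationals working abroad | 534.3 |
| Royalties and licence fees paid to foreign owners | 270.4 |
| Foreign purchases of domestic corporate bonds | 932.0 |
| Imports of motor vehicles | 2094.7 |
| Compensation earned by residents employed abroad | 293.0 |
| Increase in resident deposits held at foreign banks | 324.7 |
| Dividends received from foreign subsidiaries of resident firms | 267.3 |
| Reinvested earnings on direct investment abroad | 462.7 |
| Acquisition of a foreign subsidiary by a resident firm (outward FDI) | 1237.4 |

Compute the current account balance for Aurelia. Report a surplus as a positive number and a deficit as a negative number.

-443.0

Goods: 1828.7 - 2094.7 - 1209.4 = -1475.4
Services: -254.5 - 270.4 = -524.9
Primary income: 462.7 + 267.3 + 293.0 = 1023.0
Secondary income: 534.3
Current account = (-1475.4) + (-524.9) + 1023.0 + 534.3 = -443.0
(Excluded from the current account — capital account: sale of embassy land to a foreign government 113.5; financial account: foreign purchases of domestic corporate bonds 932.0, increase in resident deposits held at foreign banks 324.7, acquisition of a foreign subsidiary by a resident firm (outward FDI) 1237.4.)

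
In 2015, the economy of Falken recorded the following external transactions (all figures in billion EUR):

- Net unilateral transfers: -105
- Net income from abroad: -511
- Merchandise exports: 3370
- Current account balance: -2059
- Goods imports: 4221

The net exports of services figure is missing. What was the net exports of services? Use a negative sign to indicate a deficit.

Current account = goods balance + services balance + net primary income + net secondary income
Sum of the known components = -1467
Net exports of services = CA - (known components) = -2059 - (-1467) = -592

-592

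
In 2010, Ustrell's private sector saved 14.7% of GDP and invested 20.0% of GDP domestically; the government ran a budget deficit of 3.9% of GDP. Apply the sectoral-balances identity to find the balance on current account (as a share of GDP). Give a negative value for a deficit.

By the sectoral-balances identity, CA = (S_private - I) + (T - G).
Private balance = 14.7 - 20.0 = -5.3
Government balance (T - G) = -3.9
CA = -5.3 + (-3.9) = -9.2

-9.2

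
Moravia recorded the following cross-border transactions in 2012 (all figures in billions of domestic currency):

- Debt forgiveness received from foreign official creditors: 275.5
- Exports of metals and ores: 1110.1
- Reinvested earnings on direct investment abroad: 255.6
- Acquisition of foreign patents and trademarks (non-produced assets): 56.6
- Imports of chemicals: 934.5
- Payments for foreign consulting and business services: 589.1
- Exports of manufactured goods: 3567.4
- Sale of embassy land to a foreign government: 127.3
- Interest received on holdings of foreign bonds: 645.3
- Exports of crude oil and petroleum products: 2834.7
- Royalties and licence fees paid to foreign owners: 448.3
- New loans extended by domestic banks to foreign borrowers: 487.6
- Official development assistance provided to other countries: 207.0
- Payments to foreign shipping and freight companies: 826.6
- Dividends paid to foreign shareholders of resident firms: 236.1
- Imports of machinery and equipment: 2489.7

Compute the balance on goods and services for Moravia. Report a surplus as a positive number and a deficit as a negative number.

2224.0

Goods: 1110.1 - 934.5 - 2489.7 + 2834.7 + 3567.4 = 4088.0
Services: -826.6 - 589.1 - 448.3 = -1864.0
Trade balance = 4088.0 + (-1864.0) = 2224.0
(Excluded from the trade balance — capital account: debt forgiveness received from foreign official creditors 275.5, acquisition of foreign patents and trademarks (non-produced assets) 56.6, sale of embassy land to a foreign government 127.3; primary income: reinvested earnings on direct investment abroad 255.6, interest received on holdings of foreign bonds 645.3, dividends paid to foreign shareholders of resident firms 236.1; financial account: new loans extended by domestic banks to foreign borrowers 487.6; secondary income: official development assistance provided to other countries 207.0.)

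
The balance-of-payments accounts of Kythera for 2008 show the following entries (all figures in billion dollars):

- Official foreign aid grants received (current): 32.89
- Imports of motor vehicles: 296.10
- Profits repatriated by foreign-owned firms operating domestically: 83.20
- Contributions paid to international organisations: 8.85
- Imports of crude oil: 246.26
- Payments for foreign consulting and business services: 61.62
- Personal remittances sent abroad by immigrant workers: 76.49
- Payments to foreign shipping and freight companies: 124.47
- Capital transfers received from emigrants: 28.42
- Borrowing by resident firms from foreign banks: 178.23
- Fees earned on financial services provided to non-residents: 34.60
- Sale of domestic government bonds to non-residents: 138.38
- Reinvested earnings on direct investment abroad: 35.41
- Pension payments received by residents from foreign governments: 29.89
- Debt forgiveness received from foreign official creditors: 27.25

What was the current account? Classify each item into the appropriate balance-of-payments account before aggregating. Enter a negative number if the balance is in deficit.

Goods: -246.26 - 296.10 = -542.36
Services: -124.47 - 61.62 + 34.60 = -151.49
Primary income: -83.20 + 35.41 = -47.79
Secondary income: -8.85 + 32.89 + 29.89 - 76.49 = -22.56
Current account = (-542.36) + (-151.49) + (-47.79) + (-22.56) = -764.20
(Excluded from the current account — capital account: capital transfers received from emigrants 28.42, debt forgiveness received from foreign official creditors 27.25; financial account: borrowing by resident firms from foreign banks 178.23, sale of domestic government bonds to non-residents 138.38.)

-764.20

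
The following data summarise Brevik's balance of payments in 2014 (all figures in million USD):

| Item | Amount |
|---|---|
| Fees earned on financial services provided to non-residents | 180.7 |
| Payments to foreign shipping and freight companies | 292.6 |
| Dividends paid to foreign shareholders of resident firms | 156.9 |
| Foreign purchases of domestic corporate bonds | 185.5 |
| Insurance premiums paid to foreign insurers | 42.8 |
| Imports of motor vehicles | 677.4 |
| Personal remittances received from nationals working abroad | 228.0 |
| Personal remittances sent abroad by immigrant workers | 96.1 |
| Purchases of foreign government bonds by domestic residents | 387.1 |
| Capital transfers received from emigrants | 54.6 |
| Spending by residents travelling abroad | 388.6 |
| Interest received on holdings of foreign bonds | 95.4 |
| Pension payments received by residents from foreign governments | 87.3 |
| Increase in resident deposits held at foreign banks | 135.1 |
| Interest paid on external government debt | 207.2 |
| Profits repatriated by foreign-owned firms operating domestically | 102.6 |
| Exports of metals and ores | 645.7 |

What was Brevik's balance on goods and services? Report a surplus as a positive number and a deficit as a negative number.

Goods: 645.7 - 677.4 = -31.7
Services: -292.6 + 180.7 - 388.6 - 42.8 = -543.3
Trade balance = -31.7 + (-543.3) = -575.0
(Excluded from the trade balance — primary income: dividends paid to foreign shareholders of resident firms 156.9, interest received on holdings of foreign bonds 95.4, interest paid on external government debt 207.2, profits repatriated by foreign-owned firms operating domestically 102.6; financial account: foreign purchases of domestic corporate bonds 185.5, purchases of foreign government bonds by domestic residents 387.1, increase in resident deposits held at foreign banks 135.1; secondary income: personal remittances received from nationals working abroad 228.0, personal remittances sent abroad by immigrant workers 96.1, pension payments received by residents from foreign governments 87.3; capital account: capital transfers received from emigrants 54.6.)

-575.0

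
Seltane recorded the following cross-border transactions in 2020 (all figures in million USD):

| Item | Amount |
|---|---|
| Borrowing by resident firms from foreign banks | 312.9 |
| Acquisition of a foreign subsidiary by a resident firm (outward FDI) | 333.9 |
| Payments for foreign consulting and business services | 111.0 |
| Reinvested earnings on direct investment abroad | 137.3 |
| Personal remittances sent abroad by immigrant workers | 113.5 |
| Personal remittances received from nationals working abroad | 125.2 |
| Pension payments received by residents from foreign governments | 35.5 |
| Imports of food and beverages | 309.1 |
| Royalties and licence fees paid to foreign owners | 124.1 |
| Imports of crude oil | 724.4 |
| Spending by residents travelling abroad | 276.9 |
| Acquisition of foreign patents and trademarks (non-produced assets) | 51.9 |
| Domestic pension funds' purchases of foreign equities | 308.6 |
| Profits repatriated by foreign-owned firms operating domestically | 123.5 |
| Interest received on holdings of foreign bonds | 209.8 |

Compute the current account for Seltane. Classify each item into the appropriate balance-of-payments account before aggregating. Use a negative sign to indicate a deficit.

Goods: -309.1 - 724.4 = -1033.5
Services: -276.9 - 124.1 - 111.0 = -512.0
Primary income: -123.5 + 137.3 + 209.8 = 223.6
Secondary income: 125.2 + 35.5 - 113.5 = 47.2
Current account = (-1033.5) + (-512.0) + 223.6 + 47.2 = -1274.7
(Excluded from the current account — financial account: borrowing by resident firms from foreign banks 312.9, acquisition of a foreign subsidiary by a resident firm (outward FDI) 333.9, domestic pension funds' purchases of foreign equities 308.6; capital account: acquisition of foreign patents and trademarks (non-produced assets) 51.9.)

-1274.7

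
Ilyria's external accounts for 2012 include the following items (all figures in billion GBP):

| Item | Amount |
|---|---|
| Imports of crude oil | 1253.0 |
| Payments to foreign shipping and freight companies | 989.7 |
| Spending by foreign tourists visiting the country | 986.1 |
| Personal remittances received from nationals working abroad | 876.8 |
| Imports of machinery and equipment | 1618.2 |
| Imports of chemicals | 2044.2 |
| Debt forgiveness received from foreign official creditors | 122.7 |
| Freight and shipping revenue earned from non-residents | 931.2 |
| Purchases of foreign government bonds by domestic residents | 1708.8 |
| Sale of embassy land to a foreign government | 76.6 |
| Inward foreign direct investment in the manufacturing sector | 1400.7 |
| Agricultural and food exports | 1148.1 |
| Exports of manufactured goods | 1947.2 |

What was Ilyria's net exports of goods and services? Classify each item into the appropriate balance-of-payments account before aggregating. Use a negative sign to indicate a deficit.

Goods: -1618.2 - 2044.2 + 1947.2 + 1148.1 - 1253.0 = -1820.1
Services: 931.2 + 986.1 - 989.7 = 927.6
Trade balance = -1820.1 + 927.6 = -892.5
(Excluded from the trade balance — secondary income: personal remittances received from nationals working abroad 876.8; capital account: debt forgiveness received from foreign official creditors 122.7, sale of embassy land to a foreign government 76.6; financial account: purchases of foreign government bonds by domestic residents 1708.8, inward foreign direct investment in the manufacturing sector 1400.7.)

-892.5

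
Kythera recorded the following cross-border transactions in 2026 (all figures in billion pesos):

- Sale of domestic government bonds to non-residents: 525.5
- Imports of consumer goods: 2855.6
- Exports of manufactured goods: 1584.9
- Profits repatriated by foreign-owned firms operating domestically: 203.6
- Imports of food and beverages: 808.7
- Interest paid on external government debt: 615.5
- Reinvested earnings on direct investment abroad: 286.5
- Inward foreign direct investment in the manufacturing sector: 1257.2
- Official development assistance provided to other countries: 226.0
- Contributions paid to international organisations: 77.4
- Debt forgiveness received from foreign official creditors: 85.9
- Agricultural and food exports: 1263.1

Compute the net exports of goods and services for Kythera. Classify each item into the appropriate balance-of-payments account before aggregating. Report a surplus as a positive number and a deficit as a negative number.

-816.3

Goods: 1263.1 + 1584.9 - 2855.6 - 808.7 = -816.3
Trade balance = -816.3 + 0.0 = -816.3
(Excluded from the trade balance — financial account: sale of domestic government bonds to non-residents 525.5, inward foreign direct investment in the manufacturing sector 1257.2; primary income: profits repatriated by foreign-owned firms operating domestically 203.6, interest paid on external government debt 615.5, reinvested earnings on direct investment abroad 286.5; secondary income: official development assistance provided to other countries 226.0, contributions paid to international organisations 77.4; capital account: debt forgiveness received from foreign official creditors 85.9.)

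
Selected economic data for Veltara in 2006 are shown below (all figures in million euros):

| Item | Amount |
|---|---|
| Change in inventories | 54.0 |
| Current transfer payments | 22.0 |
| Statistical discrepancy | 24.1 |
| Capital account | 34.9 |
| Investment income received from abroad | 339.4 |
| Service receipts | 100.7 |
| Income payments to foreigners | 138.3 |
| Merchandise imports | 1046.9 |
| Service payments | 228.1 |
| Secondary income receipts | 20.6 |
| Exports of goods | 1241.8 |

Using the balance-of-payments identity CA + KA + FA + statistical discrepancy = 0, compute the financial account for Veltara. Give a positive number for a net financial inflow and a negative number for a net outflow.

-326.2

Goods balance = 1241.8 - 1046.9 = 194.9
Services balance = 100.7 - 228.1 = -127.4
Trade balance (goods + services) = 194.9 + (-127.4) = 67.5
Net primary income = 339.4 - 138.3 = 201.1
Net secondary income = 20.6 - 22.0 = -1.4
Current account = 67.5 + 201.1 + (-1.4) = 267.2
Financial account = -(267.2 + 34.9 + 24.1) = -326.2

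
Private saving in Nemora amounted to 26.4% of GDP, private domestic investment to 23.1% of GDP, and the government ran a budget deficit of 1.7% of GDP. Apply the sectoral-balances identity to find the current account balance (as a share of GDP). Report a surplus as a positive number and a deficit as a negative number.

1.6

By the sectoral-balances identity, CA = (S_private - I) + (T - G).
Private balance = 26.4 - 23.1 = 3.3
Government balance (T - G) = -1.7
CA = 3.3 + (-1.7) = 1.6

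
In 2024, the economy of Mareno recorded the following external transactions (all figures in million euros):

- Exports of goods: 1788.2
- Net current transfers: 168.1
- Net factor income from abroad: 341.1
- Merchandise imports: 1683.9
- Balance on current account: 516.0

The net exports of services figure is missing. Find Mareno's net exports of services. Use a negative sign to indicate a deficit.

Current account = goods balance + services balance + net primary income + net secondary income
Sum of the known components = 613.5
Net exports of services = CA - (known components) = 516.0 - 613.5 = -97.5

-97.5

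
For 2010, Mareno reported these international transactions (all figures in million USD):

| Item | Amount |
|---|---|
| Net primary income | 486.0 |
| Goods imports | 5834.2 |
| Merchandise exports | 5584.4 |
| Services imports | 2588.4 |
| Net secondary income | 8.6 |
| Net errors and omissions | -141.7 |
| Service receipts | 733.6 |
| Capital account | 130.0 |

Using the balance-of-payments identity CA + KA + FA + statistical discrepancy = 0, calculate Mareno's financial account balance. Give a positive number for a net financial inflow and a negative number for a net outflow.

Goods balance = 5584.4 - 5834.2 = -249.8
Services balance = 733.6 - 2588.4 = -1854.8
Trade balance (goods + services) = -249.8 + (-1854.8) = -2104.6
Net primary income = 486.0
Net secondary income = 8.6
Current account = -2104.6 + 486.0 + 8.6 = -1610.0
Financial account = -(-1610.0 + 130.0 + (-141.7)) = 1621.7

1621.7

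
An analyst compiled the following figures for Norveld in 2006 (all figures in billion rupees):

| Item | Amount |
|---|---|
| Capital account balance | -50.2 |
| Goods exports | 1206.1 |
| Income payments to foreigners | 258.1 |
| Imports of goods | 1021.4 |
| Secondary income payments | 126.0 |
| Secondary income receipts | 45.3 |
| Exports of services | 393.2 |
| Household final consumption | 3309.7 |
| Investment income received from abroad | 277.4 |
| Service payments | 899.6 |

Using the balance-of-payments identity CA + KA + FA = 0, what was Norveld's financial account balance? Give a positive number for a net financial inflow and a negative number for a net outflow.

433.3

Goods balance = 1206.1 - 1021.4 = 184.7
Services balance = 393.2 - 899.6 = -506.4
Trade balance (goods + services) = 184.7 + (-506.4) = -321.7
Net primary income = 277.4 - 258.1 = 19.3
Net secondary income = 45.3 - 126.0 = -80.7
Current account = -321.7 + 19.3 + (-80.7) = -383.1
Financial account = -(-383.1 + (-50.2)) = 433.3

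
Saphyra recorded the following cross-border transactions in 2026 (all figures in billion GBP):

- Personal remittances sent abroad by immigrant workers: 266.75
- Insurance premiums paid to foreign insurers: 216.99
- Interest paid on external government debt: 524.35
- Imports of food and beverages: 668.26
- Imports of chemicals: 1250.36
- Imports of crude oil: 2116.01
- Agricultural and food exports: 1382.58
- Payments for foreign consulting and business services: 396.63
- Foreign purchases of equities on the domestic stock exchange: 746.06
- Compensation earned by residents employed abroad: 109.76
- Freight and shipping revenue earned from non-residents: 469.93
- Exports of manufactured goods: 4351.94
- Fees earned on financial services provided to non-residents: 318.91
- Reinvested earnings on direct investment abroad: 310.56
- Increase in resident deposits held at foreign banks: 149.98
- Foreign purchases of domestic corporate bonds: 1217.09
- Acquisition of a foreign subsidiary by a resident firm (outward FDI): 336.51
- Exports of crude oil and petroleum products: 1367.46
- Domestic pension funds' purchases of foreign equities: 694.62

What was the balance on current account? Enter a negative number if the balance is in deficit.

2871.79

Goods: -1250.36 - 668.26 - 2116.01 + 1382.58 + 1367.46 + 4351.94 = 3067.35
Services: 318.91 - 396.63 - 216.99 + 469.93 = 175.22
Primary income: 109.76 - 524.35 + 310.56 = -104.03
Secondary income: -266.75
Current account = 3067.35 + 175.22 + (-104.03) + (-266.75) = 2871.79
(Excluded from the current account — financial account: foreign purchases of equities on the domestic stock exchange 746.06, increase in resident deposits held at foreign banks 149.98, foreign purchases of domestic corporate bonds 1217.09, acquisition of a foreign subsidiary by a resident firm (outward FDI) 336.51, domestic pension funds' purchases of foreign equities 694.62.)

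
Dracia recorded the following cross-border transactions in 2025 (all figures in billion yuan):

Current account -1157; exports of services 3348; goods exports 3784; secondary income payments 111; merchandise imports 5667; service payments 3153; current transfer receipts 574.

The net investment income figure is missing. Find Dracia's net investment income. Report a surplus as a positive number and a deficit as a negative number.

Current account = goods balance + services balance + net primary income + net secondary income
Sum of the known components = -1225
Net investment income = CA - (known components) = -1157 - (-1225) = 68

68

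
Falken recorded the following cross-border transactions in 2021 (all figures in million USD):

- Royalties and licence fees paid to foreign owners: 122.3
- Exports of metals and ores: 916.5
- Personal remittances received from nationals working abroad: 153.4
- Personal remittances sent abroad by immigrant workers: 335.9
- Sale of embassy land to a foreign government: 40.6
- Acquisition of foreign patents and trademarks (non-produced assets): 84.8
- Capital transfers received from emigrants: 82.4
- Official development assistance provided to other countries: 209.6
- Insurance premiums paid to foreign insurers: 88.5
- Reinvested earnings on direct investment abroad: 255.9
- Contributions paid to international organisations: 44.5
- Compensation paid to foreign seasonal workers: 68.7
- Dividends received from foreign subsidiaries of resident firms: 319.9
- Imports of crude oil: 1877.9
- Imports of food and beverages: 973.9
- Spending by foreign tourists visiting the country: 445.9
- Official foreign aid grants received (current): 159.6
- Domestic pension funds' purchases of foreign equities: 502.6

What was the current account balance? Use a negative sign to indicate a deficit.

-1470.1

Goods: 916.5 - 973.9 - 1877.9 = -1935.3
Services: -88.5 + 445.9 - 122.3 = 235.1
Primary income: -68.7 + 319.9 + 255.9 = 507.1
Secondary income: 159.6 + 153.4 - 209.6 - 335.9 - 44.5 = -277.0
Current account = (-1935.3) + 235.1 + 507.1 + (-277.0) = -1470.1
(Excluded from the current account — capital account: sale of embassy land to a foreign government 40.6, acquisition of foreign patents and trademarks (non-produced assets) 84.8, capital transfers received from emigrants 82.4; financial account: domestic pension funds' purchases of foreign equities 502.6.)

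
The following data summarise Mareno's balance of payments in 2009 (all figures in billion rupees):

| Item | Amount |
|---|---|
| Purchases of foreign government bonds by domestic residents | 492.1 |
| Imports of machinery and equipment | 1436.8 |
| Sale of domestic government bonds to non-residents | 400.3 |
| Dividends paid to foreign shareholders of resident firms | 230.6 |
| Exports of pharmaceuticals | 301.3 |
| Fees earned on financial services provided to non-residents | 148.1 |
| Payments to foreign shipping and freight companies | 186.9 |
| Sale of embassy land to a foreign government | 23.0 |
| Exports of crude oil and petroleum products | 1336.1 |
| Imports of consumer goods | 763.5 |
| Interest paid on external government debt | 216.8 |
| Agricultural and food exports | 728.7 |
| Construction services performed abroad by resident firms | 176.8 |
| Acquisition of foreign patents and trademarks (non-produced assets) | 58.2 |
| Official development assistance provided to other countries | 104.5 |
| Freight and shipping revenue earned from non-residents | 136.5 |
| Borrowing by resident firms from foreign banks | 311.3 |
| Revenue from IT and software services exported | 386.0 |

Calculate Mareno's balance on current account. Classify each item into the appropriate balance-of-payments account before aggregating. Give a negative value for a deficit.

274.4

Goods: 1336.1 + 728.7 - 1436.8 + 301.3 - 763.5 = 165.8
Services: 386.0 + 136.5 + 176.8 + 148.1 - 186.9 = 660.5
Primary income: -216.8 - 230.6 = -447.4
Secondary income: -104.5
Current account = 165.8 + 660.5 + (-447.4) + (-104.5) = 274.4
(Excluded from the current account — financial account: purchases of foreign government bonds by domestic residents 492.1, sale of domestic government bonds to non-residents 400.3, borrowing by resident firms from foreign banks 311.3; capital account: sale of embassy land to a foreign government 23.0, acquisition of foreign patents and trademarks (non-produced assets) 58.2.)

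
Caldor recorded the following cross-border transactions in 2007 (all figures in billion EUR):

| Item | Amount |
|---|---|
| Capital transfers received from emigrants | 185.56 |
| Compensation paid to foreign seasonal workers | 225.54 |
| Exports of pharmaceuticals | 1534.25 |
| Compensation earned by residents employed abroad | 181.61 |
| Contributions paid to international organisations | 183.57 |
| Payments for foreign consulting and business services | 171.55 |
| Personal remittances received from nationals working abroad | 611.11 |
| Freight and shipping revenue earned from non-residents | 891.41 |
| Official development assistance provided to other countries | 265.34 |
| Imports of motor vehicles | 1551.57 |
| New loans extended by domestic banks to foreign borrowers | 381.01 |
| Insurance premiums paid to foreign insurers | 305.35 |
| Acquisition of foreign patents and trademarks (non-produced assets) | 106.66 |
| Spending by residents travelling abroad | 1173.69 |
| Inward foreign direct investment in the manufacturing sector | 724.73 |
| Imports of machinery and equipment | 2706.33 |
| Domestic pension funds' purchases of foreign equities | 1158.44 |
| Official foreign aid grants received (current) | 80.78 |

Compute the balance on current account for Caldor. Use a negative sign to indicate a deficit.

Goods: 1534.25 - 1551.57 - 2706.33 = -2723.65
Services: -305.35 - 1173.69 - 171.55 + 891.41 = -759.18
Primary income: 181.61 - 225.54 = -43.93
Secondary income: -265.34 + 80.78 - 183.57 + 611.11 = 242.98
Current account = (-2723.65) + (-759.18) + (-43.93) + 242.98 = -3283.78
(Excluded from the current account — capital account: capital transfers received from emigrants 185.56, acquisition of foreign patents and trademarks (non-produced assets) 106.66; financial account: new loans extended by domestic banks to foreign borrowers 381.01, inward foreign direct investment in the manufacturing sector 724.73, domestic pension funds' purchases of foreign equities 1158.44.)

-3283.78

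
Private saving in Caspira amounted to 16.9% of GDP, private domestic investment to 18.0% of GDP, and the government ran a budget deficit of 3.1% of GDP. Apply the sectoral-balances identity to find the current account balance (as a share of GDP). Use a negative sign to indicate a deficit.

-4.2

By the sectoral-balances identity, CA = (S_private - I) + (T - G).
Private balance = 16.9 - 18.0 = -1.1
Government balance (T - G) = -3.1
CA = -1.1 + (-3.1) = -4.2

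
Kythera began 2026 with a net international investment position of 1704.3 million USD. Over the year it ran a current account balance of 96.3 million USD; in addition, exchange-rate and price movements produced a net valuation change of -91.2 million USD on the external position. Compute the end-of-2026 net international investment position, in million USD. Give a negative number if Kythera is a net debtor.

Change in NIIP = current account + net valuation change = 96.3 + (-91.2) = 5.1
End-of-year NIIP = 1704.3 + 5.1 = 1709.4

1709.4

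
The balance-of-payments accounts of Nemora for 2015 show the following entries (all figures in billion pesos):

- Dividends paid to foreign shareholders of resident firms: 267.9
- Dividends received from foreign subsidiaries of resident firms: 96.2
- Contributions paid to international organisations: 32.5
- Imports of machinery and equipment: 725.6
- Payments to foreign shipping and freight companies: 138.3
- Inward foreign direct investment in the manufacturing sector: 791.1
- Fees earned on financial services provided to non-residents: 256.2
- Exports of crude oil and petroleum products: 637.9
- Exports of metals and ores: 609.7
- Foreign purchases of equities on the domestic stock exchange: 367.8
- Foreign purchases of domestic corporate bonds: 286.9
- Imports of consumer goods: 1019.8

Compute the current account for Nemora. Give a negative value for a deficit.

-584.1

Goods: -1019.8 + 609.7 - 725.6 + 637.9 = -497.8
Services: -138.3 + 256.2 = 117.9
Primary income: 96.2 - 267.9 = -171.7
Secondary income: -32.5
Current account = (-497.8) + 117.9 + (-171.7) + (-32.5) = -584.1
(Excluded from the current account — financial account: inward foreign direct investment in the manufacturing sector 791.1, foreign purchases of equities on the domestic stock exchange 367.8, foreign purchases of domestic corporate bonds 286.9.)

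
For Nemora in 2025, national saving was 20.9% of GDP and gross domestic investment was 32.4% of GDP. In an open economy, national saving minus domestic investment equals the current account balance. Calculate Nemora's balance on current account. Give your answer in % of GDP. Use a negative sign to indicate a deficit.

CA = S - I = 20.9 - 32.4 = -11.5

-11.5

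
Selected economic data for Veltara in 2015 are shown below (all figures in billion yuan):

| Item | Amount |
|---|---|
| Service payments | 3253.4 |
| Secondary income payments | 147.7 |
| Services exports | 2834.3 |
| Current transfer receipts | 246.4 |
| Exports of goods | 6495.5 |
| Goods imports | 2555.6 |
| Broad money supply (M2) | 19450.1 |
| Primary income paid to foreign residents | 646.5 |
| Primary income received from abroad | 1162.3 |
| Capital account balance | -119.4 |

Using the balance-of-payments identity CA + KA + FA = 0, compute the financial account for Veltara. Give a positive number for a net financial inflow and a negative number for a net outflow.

-4015.9

Goods balance = 6495.5 - 2555.6 = 3939.9
Services balance = 2834.3 - 3253.4 = -419.1
Trade balance (goods + services) = 3939.9 + (-419.1) = 3520.8
Net primary income = 1162.3 - 646.5 = 515.8
Net secondary income = 246.4 - 147.7 = 98.7
Current account = 3520.8 + 515.8 + 98.7 = 4135.3
Financial account = -(4135.3 + (-119.4)) = -4015.9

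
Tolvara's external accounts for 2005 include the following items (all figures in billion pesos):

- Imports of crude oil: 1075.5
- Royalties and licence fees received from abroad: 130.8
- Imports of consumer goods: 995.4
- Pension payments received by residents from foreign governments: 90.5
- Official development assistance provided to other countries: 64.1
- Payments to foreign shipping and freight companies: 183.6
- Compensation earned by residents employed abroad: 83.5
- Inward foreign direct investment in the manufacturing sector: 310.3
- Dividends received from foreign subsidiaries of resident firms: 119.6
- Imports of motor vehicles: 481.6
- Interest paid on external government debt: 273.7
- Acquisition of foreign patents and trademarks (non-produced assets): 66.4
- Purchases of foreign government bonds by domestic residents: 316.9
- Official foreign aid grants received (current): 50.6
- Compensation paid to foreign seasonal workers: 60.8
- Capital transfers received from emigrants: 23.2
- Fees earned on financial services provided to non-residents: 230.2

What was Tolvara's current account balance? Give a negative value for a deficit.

Goods: -481.6 - 1075.5 - 995.4 = -2552.5
Services: -183.6 + 130.8 + 230.2 = 177.4
Primary income: -60.8 - 273.7 + 119.6 + 83.5 = -131.4
Secondary income: -64.1 + 50.6 + 90.5 = 77.0
Current account = (-2552.5) + 177.4 + (-131.4) + 77.0 = -2429.5
(Excluded from the current account — financial account: inward foreign direct investment in the manufacturing sector 310.3, purchases of foreign government bonds by domestic residents 316.9; capital account: acquisition of foreign patents and trademarks (non-produced assets) 66.4, capital transfers received from emigrants 23.2.)

-2429.5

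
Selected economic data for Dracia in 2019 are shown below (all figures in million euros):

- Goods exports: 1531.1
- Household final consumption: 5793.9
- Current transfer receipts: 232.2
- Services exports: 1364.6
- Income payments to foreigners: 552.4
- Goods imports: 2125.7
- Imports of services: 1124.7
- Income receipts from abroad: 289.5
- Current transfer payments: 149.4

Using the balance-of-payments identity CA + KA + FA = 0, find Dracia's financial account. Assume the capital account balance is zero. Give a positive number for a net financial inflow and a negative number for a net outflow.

Goods balance = 1531.1 - 2125.7 = -594.6
Services balance = 1364.6 - 1124.7 = 239.9
Trade balance (goods + services) = -594.6 + 239.9 = -354.7
Net primary income = 289.5 - 552.4 = -262.9
Net secondary income = 232.2 - 149.4 = 82.8
Current account = -354.7 + (-262.9) + 82.8 = -534.8
Financial account = -(-534.8) = 534.8

534.8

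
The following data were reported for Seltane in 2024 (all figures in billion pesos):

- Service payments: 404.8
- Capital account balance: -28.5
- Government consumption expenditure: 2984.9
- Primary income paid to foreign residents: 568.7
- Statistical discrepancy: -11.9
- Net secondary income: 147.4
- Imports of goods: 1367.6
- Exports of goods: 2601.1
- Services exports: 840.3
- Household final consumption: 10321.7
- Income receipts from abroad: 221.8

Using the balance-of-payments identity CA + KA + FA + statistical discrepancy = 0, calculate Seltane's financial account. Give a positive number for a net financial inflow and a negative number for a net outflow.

-1429.1

Goods balance = 2601.1 - 1367.6 = 1233.5
Services balance = 840.3 - 404.8 = 435.5
Trade balance (goods + services) = 1233.5 + 435.5 = 1669.0
Net primary income = 221.8 - 568.7 = -346.9
Net secondary income = 147.4
Current account = 1669.0 + (-346.9) + 147.4 = 1469.5
Financial account = -(1469.5 + (-28.5) + (-11.9)) = -1429.1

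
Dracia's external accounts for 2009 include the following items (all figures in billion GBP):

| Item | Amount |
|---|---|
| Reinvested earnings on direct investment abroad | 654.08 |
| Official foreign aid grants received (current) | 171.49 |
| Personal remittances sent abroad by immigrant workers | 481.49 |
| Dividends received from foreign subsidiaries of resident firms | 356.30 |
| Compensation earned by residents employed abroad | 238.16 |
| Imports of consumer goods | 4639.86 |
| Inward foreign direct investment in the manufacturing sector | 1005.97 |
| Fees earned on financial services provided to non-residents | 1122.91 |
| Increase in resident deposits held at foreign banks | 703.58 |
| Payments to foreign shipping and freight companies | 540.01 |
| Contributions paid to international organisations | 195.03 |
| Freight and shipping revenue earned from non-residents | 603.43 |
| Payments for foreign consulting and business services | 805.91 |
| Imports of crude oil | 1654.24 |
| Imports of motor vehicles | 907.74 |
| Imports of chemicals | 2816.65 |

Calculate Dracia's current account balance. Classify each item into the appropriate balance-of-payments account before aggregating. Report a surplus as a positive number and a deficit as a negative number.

-8894.56

Goods: -2816.65 - 907.74 - 4639.86 - 1654.24 = -10018.49
Services: 603.43 - 540.01 - 805.91 + 1122.91 = 380.42
Primary income: 654.08 + 238.16 + 356.30 = 1248.54
Secondary income: -481.49 - 195.03 + 171.49 = -505.03
Current account = (-10018.49) + 380.42 + 1248.54 + (-505.03) = -8894.56
(Excluded from the current account — financial account: inward foreign direct investment in the manufacturing sector 1005.97, increase in resident deposits held at foreign banks 703.58.)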